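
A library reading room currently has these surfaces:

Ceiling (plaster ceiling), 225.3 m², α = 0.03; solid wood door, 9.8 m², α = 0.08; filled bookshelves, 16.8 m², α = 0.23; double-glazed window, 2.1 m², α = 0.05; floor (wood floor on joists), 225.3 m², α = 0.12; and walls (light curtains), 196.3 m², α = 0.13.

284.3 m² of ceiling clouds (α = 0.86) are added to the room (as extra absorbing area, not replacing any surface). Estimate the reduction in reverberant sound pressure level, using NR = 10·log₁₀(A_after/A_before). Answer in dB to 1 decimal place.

Summing Sᵢαᵢ: 6.759 + 0.784 + 3.864 + 0.105 + 27.036 + 25.519 → A_before = 64.067 sabins.
Treatment contributes 284.3·0.86 = 244.498 sabins.
New total A_after = 308.565 sabins.
NR = 10·log₁₀(308.565/64.067) = 6.8 dB.

6.8 dB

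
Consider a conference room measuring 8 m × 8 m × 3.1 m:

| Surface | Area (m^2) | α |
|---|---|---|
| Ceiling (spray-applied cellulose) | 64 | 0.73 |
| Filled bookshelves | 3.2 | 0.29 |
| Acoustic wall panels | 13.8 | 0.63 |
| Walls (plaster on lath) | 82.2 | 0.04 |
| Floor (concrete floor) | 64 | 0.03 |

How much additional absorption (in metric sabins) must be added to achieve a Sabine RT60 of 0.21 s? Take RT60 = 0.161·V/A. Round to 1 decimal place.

90.6 sabins

Summing Sᵢαᵢ: 46.720 + 0.928 + 8.694 + 3.288 + 1.920 → A₁ = 61.550 sabins.
Target A₂ = 0.161·198.4/0.21 = 152.107 sabins (V = 198.4 m³).
Shortfall: 152.107 − 61.550 = 90.6 sabins.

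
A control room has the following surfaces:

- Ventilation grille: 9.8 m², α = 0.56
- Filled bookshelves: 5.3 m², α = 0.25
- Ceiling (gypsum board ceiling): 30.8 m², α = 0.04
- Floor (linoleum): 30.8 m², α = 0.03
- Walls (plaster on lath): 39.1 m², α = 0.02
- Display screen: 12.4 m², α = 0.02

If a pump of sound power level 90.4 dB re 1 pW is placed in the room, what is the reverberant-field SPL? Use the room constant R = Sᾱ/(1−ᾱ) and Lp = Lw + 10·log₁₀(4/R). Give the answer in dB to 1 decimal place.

A = 9.999 sabins; S = 128.2 m².
ᾱ = 0.0780, so room constant R = A/(1−ᾱ) = 10.845 m².
Lp = 90.4 + 10·log₁₀(4/10.845) = 90.4 + (-4.33) = 86.1 dB.

86.1 dB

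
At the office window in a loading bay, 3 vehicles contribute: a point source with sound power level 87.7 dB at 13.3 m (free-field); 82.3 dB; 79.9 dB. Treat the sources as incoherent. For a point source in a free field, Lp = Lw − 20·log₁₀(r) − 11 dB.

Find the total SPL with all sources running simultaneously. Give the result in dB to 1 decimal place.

Source at 13.3 m: Lp = 87.7 − 20·log₁₀(13.3) − 11 = 54.2 dB.
Sum in the linear (power) domain: Σ 10^(Lᵢ/10) = 10^(54.2/10) + 10^(82.3/10) + 10^(79.9/10) = 2.678e+08.
L_total = 10·log₁₀(2.678e+08) = 84.3 dB.

84.3 dB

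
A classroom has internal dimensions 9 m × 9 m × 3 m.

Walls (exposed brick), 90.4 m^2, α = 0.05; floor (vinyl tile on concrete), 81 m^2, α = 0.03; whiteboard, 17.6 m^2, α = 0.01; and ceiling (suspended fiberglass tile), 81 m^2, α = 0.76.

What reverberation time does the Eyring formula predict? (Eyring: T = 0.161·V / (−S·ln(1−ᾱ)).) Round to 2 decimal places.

0.49 seconds

S = Σ Sᵢ = 270.0 m^2.
Σ(Sᵢαᵢ) = 90.4·0.05 + 81·0.03 + 17.6·0.01 + 81·0.76 = 68.686.
ᾱ = 68.686 / 270.0 = 0.2544.
−S·ln(1−ᾱ) = −270.0 × ln(1 − 0.2544) = 79.263.
V = 9 × 9 × 3 = 243 m³.
RT60 = 0.161 × 243 / 79.263 = 0.49 s.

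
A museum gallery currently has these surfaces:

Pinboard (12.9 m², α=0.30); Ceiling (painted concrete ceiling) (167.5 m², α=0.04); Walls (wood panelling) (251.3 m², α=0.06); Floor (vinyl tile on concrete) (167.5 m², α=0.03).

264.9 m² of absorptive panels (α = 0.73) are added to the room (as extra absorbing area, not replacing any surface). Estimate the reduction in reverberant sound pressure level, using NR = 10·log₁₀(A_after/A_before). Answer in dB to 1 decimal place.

8.6 dB

Summing Sᵢαᵢ: 3.870 + 6.700 + 15.078 + 5.025 → A_before = 30.673 sabins.
Treatment contributes 264.9·0.73 = 193.377 sabins.
A_after = 30.673 + 193.377 = 224.050 sabins.
Reduction = 10 log₁₀(A_after/A_before) = 10 log₁₀(7.3045) = 8.6 dB.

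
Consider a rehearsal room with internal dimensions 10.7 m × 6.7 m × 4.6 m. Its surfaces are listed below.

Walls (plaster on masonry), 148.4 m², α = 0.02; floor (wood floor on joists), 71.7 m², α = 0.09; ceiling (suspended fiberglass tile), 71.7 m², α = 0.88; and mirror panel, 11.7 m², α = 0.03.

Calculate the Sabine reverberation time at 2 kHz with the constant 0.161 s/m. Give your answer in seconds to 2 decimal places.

A = Σ Sᵢαᵢ = 148.4·0.02 + 71.7·0.09 + 71.7·0.88 + 11.7·0.03 = 72.868 sabins.
Volume V = 10.7 × 6.7 × 4.6 = 329.774 m³.
Sabine: RT60 = 0.161 × 329.774 / 72.868 = 0.73 s.

0.73 sec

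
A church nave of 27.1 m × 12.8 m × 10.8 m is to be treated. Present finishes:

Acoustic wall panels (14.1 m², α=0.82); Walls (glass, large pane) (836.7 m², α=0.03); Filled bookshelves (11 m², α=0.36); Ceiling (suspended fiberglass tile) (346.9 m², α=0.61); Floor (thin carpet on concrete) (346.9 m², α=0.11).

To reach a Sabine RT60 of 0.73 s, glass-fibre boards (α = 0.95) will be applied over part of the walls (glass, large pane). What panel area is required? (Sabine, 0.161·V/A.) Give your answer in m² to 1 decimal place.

582.4

Summing Sᵢαᵢ: 11.562 + 25.101 + 3.960 + 211.609 + 38.159 → A₁ = 290.391 sabins.
Required A₂ = 0.161·3746.304/0.73 = 826.240 sabins.
ΔA needed = 826.240 − 290.391 = 535.849 sabins.
Each m² of panel replacing the walls (glass, large pane) adds (0.95 − 0.03) = 0.92 sabins.
Area = ΔA/Δα = 535.849/0.92 = 582.4 m².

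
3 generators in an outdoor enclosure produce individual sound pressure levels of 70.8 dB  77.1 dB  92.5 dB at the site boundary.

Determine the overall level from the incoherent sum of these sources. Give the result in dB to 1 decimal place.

Sum in the linear (power) domain: Σ 10^(Lᵢ/10) = 10^(70.8/10) + 10^(77.1/10) + 10^(92.5/10) = 1.842e+09.
Back to dB: 10·log₁₀ Σ = 92.7 dB.

92.7 dB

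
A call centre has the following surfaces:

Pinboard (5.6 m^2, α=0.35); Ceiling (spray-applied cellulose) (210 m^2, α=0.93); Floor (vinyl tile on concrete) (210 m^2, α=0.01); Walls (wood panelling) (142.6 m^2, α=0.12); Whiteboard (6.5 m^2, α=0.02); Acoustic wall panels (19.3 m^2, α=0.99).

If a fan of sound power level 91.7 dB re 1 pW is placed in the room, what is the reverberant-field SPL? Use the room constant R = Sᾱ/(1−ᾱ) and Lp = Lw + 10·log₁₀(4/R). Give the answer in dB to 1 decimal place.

71.8 dB

Σ(Sᵢαᵢ) = 5.6·0.35 + 210·0.93 + 210·0.01 + 142.6·0.12 + 6.5·0.02 + 19.3·0.99 = 235.709; total area S = 594.0 m^2.
ᾱ = 0.3968, so room constant R = A/(1−ᾱ) = 390.764 m^2.
Lp = Lw + 10 log₁₀(4/R) = 91.7 -19.90 = 71.8 dB.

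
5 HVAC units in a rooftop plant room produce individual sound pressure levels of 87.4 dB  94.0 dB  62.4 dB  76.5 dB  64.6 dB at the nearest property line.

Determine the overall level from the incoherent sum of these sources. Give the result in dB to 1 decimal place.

Converting to relative power and adding: 10^(87.4/10) + 10^(94.0/10) + 10^(62.4/10) + 10^(76.5/10) + 10^(64.6/10) = 3.111e+09.
Back to dB: 10·log₁₀ Σ = 94.9 dB.

94.9 dB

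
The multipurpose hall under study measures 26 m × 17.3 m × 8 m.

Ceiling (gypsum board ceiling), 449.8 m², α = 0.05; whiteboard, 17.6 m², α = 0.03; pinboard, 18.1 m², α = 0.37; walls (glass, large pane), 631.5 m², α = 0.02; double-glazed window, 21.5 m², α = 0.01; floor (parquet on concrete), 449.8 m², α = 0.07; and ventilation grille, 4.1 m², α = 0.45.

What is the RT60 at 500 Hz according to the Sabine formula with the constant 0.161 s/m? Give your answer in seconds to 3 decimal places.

7.634 seconds

Total absorption A = 449.8·0.05 + 17.6·0.03 + 18.1·0.37 + 631.5·0.02 + 21.5·0.01 + 449.8·0.07 + 4.1·0.45
  = 22.490 + 0.528 + 6.697 + 12.630 + 0.215 + 31.486 + 1.845 = 75.891 m² sabins.
Room volume: 3598.4 m³.
Sabine: RT60 = 0.161 × 3598.4 / 75.891 = 7.634 s.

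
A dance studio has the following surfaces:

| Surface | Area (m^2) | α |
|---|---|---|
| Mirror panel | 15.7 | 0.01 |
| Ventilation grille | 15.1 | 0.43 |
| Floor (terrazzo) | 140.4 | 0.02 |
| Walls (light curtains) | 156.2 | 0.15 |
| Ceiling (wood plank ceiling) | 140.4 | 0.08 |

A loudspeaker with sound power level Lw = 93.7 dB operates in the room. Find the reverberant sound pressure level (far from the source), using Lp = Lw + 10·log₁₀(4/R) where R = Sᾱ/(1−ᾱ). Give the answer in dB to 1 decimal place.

Σ(Sᵢαᵢ) = 15.7·0.01 + 15.1·0.43 + 140.4·0.02 + 156.2·0.15 + 140.4·0.08 = 44.120; total area S = 467.8 m^2.
ᾱ = 44.120/467.8 = 0.0943; R = Sᾱ/(1−ᾱ) = 44.120/(1−0.0943) = 48.714 m^2.
Lp = 93.7 + 10·log₁₀(4/48.714) = 93.7 + (-10.86) = 82.8 dB.

82.8 dB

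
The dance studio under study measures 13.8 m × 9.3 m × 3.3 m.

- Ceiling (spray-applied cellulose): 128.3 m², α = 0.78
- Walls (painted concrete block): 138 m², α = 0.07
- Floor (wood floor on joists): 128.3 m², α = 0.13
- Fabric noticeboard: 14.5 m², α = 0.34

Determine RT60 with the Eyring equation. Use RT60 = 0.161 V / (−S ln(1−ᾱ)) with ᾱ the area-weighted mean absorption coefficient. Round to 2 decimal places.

0.43 s

Total surface area S = 128.3 + 138 + 128.3 + 14.5 = 409.1 m².
Σ(Sᵢαᵢ) = 128.3·0.78 + 138·0.07 + 128.3·0.13 + 14.5·0.34 = 131.343.
ᾱ = 131.343 / 409.1 = 0.3211.
Eyring denominator: −S ln(1−ᾱ) = 158.437.
V = 13.8 × 9.3 × 3.3 = 423.522 m³.
RT60 = 0.161 × 423.522 / 158.437 = 0.43 s.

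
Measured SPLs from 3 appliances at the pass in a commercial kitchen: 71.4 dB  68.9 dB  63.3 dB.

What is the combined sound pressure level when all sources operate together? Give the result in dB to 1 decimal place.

73.7 dB

Sum in the linear (power) domain: Σ 10^(Lᵢ/10) = 10^(71.4/10) + 10^(68.9/10) + 10^(63.3/10) = 2.37e+07.
Combined level = 10 log₁₀(2.37e+07) = 73.7 dB.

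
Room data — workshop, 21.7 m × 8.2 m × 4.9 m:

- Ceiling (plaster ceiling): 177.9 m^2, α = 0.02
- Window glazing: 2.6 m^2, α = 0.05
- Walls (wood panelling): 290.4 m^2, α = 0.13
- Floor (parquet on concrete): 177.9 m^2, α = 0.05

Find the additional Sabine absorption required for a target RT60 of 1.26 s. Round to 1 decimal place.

Summing Sᵢαᵢ: 3.558 + 0.130 + 37.752 + 8.895 → A₁ = 50.335 sabins.
For T = 1.26 s, need A₂ = 0.161·V/T = 0.161·871.906/1.26 = 111.410 sabins.
Shortfall: 111.410 − 50.335 = 61.1 sabins.

61.1 sabins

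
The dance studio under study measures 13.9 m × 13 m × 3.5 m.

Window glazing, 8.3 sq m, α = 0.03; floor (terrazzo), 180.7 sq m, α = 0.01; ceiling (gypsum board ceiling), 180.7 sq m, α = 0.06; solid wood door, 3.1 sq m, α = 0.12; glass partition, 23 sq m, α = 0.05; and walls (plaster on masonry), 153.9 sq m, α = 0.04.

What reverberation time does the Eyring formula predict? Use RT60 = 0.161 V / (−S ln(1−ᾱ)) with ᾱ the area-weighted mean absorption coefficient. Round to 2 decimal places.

4.86 seconds

S = Σ Sᵢ = 549.7 sq m.
Σ(Sᵢαᵢ) = 8.3×0.03 + 180.7×0.01 + 180.7×0.06 + 3.1×0.12 + 23×0.05 + 153.9×0.04 = 20.576.
ᾱ = 20.576 / 549.7 = 0.0374.
−S·ln(1−ᾱ) = −549.7 × ln(1 − 0.0374) = 20.953.
V = 13.9 × 13 × 3.5 = 632.45 m³.
T = 0.161·V/[−S·ln(1−ᾱ)] = 0.161·632.45/20.953 = 4.86 s.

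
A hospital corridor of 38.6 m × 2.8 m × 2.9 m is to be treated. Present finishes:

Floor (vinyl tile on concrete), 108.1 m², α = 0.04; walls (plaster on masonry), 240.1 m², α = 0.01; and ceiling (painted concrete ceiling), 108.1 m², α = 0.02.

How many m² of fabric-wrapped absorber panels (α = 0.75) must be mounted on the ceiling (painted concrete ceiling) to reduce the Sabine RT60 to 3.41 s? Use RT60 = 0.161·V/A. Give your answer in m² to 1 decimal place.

A₁ = Σ Sᵢαᵢ = 108.1*0.04 + 240.1*0.01 + 108.1*0.02 = 8.887 sabins.
V = 313.432 m³. Target absorption A₂ = 0.161 × 313.432 / 3.41 = 14.798 sabins.
ΔA needed = 14.798 − 8.887 = 5.911 sabins.
Net gain per m²: Δα = 0.75 − 0.02 = 0.73.
Area = ΔA/Δα = 5.911/0.73 = 8.1 m².

8.1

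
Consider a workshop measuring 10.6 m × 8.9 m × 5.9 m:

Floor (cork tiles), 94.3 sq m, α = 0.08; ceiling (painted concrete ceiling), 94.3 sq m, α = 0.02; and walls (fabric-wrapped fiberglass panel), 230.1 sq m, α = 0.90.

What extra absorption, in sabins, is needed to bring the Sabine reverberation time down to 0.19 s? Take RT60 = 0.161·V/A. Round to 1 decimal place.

Equivalent absorption area: A₁ = 94.3·0.08 + 94.3·0.02 + 230.1·0.90 = 216.520 sq m.
For T = 0.19 s, need A₂ = 0.161·V/T = 0.161·556.606/0.19 = 471.650 sabins.
Shortfall: 471.650 − 216.520 = 255.1 sabins.

255.1 sabins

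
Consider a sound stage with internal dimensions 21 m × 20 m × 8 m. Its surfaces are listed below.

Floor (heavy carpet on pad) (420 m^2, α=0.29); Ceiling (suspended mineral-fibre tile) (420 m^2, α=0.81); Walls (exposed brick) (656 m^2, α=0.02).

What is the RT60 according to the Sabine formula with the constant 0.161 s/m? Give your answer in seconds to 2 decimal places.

A = Σ Sᵢαᵢ = 420·0.29 + 420·0.81 + 656·0.02 = 475.120 sabins.
Volume V = 21 × 20 × 8 = 3360 m³.
Sabine: RT60 = 0.161 × 3360 / 475.120 = 1.14 s.

1.14 s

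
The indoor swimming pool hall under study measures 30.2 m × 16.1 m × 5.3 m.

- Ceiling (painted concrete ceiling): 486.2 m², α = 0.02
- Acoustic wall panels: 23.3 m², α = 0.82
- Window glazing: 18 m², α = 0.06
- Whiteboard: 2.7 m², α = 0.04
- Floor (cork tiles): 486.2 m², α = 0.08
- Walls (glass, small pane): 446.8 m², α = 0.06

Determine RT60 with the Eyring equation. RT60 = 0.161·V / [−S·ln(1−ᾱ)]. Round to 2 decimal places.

Total surface area S = 486.2 + 23.3 + 18 + 2.7 + 486.2 + 446.8 = 1463.2 m².
Σ(Sᵢαᵢ) = 486.2·0.02 + 23.3·0.82 + 18·0.06 + 2.7·0.04 + 486.2·0.08 + 446.8·0.06 = 95.722.
ᾱ = 95.722 / 1463.2 = 0.0654.
Eyring denominator: −S ln(1−ᾱ) = 98.966.
V = 30.2 × 16.1 × 5.3 = 2576.966 m³.
RT60 = 0.161 × 2576.966 / 98.966 = 4.19 s.

4.19 s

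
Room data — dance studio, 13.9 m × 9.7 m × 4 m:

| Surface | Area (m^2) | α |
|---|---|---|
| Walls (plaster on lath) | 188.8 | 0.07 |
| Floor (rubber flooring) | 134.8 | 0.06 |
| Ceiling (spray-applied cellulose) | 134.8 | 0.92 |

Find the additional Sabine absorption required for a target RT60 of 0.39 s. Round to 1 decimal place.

Summing Sᵢαᵢ: 13.216 + 8.088 + 124.016 → A₁ = 145.320 sabins.
Target A₂ = 0.161·539.32/0.39 = 222.642 sabins (V = 539.32 m³).
Additional absorption ΔA = 222.642 − 145.320 = 77.3 sabins.

77.3 sabins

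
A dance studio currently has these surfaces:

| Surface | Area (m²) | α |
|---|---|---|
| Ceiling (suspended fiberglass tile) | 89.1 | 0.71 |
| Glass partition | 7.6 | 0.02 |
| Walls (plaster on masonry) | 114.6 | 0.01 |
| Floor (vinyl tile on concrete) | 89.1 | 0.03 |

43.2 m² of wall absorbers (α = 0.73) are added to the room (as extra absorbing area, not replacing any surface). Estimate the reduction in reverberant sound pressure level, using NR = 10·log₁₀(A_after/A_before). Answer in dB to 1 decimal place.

A_before = Σ Sᵢαᵢ = 89.1×0.71 + 7.6×0.02 + 114.6×0.01 + 89.1×0.03 = 67.232 sabins.
Added absorption = 43.2 × 0.73 = 31.536 sabins.
New total A_after = 98.768 sabins.
Reduction = 10 log₁₀(A_after/A_before) = 10 log₁₀(1.4691) = 1.7 dB.

1.7 dB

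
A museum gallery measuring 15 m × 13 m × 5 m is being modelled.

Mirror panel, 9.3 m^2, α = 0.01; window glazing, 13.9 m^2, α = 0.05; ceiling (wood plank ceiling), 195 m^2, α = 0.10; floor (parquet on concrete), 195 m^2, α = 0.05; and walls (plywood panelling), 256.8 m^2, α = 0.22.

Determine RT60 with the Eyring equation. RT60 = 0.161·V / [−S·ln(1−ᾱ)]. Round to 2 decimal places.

Total surface area S = 9.3 + 13.9 + 195 + 195 + 256.8 = 670.0 m^2.
Σ(Sᵢαᵢ) = 9.3×0.01 + 13.9×0.05 + 195×0.10 + 195×0.05 + 256.8×0.22 = 86.534.
ᾱ = 86.534 / 670.0 = 0.1292.
Eyring denominator: −S ln(1−ᾱ) = 92.690.
V = 15 × 13 × 5 = 975 m³.
RT60 = 0.161 × 975 / 92.690 = 1.69 s.

1.69 seconds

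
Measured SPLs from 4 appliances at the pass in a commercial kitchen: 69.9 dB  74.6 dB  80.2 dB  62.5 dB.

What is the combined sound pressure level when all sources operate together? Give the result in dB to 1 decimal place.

Converting to relative power and adding: 10^(69.9/10) + 10^(74.6/10) + 10^(80.2/10) + 10^(62.5/10) = 1.451e+08.
Back to dB: 10·log₁₀ Σ = 81.6 dB.

81.6 dB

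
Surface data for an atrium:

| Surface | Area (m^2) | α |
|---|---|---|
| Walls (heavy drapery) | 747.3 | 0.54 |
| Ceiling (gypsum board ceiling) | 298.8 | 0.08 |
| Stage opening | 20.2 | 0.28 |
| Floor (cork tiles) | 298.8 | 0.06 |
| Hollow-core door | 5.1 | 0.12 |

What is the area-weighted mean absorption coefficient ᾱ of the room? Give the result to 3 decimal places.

0.330

S = Σ Sᵢ = 747.3 + 298.8 + 20.2 + 298.8 + 5.1 = 1370.2 m^2.
Weighted sum Σ Sα = 451.642.
ᾱ = A/S = 0.330.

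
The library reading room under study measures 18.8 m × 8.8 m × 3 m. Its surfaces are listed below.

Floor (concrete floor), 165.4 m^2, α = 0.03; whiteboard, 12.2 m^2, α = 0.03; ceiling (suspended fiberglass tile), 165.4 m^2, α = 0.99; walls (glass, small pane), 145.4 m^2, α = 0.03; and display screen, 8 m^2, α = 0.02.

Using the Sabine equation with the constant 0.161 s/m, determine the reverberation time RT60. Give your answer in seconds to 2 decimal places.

0.46 s

Total absorption A = 165.4×0.03 + 12.2×0.03 + 165.4×0.99 + 145.4×0.03 + 8×0.02
  = 4.962 + 0.366 + 163.746 + 4.362 + 0.160 = 173.596 m^2 sabins.
Room volume: 496.32 m³.
RT60 = 0.161 · V / A = 0.161 × 496.32 / 173.596 = 0.46 s.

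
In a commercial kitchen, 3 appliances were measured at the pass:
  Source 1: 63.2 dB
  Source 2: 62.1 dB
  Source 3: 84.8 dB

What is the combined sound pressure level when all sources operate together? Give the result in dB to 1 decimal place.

Converting to relative power and adding: 10^(63.2/10) + 10^(62.1/10) + 10^(84.8/10) = 3.057e+08.
Back to dB: 10·log₁₀ Σ = 84.9 dB.

84.9 dB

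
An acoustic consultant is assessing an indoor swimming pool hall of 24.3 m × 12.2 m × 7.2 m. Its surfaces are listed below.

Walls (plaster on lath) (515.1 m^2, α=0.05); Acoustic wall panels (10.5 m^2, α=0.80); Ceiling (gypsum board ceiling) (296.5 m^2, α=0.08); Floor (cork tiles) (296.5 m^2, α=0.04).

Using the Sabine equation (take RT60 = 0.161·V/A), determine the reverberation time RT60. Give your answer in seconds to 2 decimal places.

A = Σ Sᵢαᵢ = 515.1×0.05 + 10.5×0.80 + 296.5×0.08 + 296.5×0.04 = 69.735 sabins.
Room volume: 2134.512 m³.
RT60 = 0.161 · V / A = 0.161 × 2134.512 / 69.735 = 4.93 s.

4.93 seconds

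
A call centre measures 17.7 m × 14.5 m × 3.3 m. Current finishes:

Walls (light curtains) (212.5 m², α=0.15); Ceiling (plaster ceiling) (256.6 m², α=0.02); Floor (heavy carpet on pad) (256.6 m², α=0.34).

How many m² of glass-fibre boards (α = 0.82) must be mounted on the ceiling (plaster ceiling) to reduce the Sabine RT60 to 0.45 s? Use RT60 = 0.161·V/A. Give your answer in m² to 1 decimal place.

Summing Sᵢαᵢ: 31.875 + 5.132 + 87.244 → A₁ = 124.251 sabins.
Required A₂ = 0.161·846.945/0.45 = 303.018 sabins.
ΔA needed = 303.018 − 124.251 = 178.767 sabins.
Net gain per m²: Δα = 0.82 − 0.02 = 0.80.
Area = ΔA/Δα = 178.767/0.80 = 223.5 m².

223.5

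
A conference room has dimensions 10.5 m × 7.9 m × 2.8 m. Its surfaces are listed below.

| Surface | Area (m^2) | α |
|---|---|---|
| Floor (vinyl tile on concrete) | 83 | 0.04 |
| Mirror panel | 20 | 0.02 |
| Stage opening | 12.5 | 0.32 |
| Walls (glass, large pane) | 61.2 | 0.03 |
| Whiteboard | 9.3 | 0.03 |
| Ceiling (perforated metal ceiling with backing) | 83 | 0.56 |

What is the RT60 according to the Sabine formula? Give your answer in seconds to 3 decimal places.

Equivalent absorption area: A = 83×0.04 + 20×0.02 + 12.5×0.32 + 61.2×0.03 + 9.3×0.03 + 83×0.56 = 56.315 m^2.
Volume V = 10.5 × 7.9 × 2.8 = 232.26 m³.
Sabine: RT60 = 0.161 × 232.26 / 56.315 = 0.664 s.

0.664 s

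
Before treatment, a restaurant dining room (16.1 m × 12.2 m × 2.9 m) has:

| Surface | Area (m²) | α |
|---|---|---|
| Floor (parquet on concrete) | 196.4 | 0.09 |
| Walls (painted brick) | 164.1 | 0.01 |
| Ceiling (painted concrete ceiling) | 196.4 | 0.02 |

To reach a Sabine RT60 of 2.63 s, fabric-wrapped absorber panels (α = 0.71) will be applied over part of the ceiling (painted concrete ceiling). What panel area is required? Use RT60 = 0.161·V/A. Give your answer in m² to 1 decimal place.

Summing Sᵢαᵢ: 17.676 + 1.641 + 3.928 → A₁ = 23.245 sabins.
V = 569.618 m³. Target absorption A₂ = 0.161 × 569.618 / 2.63 = 34.870 sabins.
Absorption to add: 34.870 − 23.245 = 11.625 sabins.
Each m² of panel replacing the ceiling (painted concrete ceiling) adds (0.71 − 0.02) = 0.69 sabins.
Panel area = 11.625 / 0.69 = 16.8 m².

16.8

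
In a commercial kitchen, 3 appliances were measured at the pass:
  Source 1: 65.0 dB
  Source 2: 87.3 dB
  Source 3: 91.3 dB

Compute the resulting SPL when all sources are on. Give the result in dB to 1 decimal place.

92.8 dB

Sum in the linear (power) domain: Σ 10^(Lᵢ/10) = 10^(65.0/10) + 10^(87.3/10) + 10^(91.3/10) = 1.889e+09.
Combined level = 10 log₁₀(1.889e+09) = 92.8 dB.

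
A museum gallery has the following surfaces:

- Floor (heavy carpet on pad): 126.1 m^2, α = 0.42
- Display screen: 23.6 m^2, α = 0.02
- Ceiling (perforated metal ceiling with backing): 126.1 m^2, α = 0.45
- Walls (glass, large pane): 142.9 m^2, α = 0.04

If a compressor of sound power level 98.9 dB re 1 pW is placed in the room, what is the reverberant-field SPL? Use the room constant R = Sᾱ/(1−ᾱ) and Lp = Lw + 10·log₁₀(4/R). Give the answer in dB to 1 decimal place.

82.9 dB

A = 115.895 sabins; S = 418.7 m^2.
ᾱ = 0.2768, so room constant R = A/(1−ᾱ) = 160.253 m^2.
Lp = Lw + 10 log₁₀(4/R) = 98.9 -16.03 = 82.9 dB.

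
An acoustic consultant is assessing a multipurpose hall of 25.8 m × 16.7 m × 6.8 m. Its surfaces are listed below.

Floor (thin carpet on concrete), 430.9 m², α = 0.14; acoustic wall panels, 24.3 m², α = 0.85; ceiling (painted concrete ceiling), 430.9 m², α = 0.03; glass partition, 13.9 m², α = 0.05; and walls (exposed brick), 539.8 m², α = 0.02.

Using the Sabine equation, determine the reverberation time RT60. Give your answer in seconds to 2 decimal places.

4.48 sec

A = Σ Sᵢαᵢ = 430.9*0.14 + 24.3*0.85 + 430.9*0.03 + 13.9*0.05 + 539.8*0.02 = 105.399 sabins.
Volume V = 25.8 × 16.7 × 6.8 = 2929.848 m³.
T = 0.161 V/A = 0.161·2929.848/105.399 = 4.48 s.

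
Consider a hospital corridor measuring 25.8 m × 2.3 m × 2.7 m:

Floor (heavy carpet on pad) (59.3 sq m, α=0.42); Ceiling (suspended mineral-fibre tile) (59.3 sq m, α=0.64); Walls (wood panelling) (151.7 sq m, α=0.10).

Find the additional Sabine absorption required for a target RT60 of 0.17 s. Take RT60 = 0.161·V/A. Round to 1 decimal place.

A₁ = Σ Sᵢαᵢ = 59.3*0.42 + 59.3*0.64 + 151.7*0.10 = 78.028 sabins.
Target A₂ = 0.161·160.218/0.17 = 151.736 sabins (V = 160.218 m³).
Shortfall: 151.736 − 78.028 = 73.7 sabins.

73.7 sabins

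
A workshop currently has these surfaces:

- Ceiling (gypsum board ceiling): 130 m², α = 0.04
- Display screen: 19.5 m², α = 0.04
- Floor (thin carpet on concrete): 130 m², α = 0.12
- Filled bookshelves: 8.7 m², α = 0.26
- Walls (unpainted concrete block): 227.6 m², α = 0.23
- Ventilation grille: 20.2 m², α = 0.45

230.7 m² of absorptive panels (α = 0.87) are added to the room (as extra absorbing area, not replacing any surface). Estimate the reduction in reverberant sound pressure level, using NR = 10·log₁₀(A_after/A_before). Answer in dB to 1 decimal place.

5.3 dB

Total absorption A_before = 130×0.04 + 19.5×0.04 + 130×0.12 + 8.7×0.26 + 227.6×0.23 + 20.2×0.45
  = 5.200 + 0.780 + 15.600 + 2.262 + 52.348 + 9.090 = 85.280 m² sabins.
Treatment contributes 230.7·0.87 = 200.709 sabins.
New total A_after = 285.989 sabins.
NR = 10·log₁₀(285.989/85.280) = 5.3 dB.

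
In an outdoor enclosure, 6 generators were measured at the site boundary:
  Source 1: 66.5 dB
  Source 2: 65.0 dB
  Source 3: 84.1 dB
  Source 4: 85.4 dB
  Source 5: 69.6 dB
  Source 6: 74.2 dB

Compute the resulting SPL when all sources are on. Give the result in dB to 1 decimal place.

88.1 dB

Σ 10^(Lᵢ/10) = 6.468e+08.
Back to dB: 10·log₁₀ Σ = 88.1 dB.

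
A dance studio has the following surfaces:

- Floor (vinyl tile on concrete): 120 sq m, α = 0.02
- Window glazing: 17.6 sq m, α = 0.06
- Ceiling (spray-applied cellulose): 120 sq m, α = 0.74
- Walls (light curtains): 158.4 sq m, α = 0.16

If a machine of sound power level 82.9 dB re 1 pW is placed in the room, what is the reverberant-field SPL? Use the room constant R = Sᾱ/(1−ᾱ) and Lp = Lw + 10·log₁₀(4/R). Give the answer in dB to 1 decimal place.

A = 117.600 sabins; S = 416.0 sq m.
ᾱ = 0.2827, so room constant R = A/(1−ᾱ) = 163.948 sq m.
Lp = Lw + 10 log₁₀(4/R) = 82.9 -16.13 = 66.8 dB.

66.8 dB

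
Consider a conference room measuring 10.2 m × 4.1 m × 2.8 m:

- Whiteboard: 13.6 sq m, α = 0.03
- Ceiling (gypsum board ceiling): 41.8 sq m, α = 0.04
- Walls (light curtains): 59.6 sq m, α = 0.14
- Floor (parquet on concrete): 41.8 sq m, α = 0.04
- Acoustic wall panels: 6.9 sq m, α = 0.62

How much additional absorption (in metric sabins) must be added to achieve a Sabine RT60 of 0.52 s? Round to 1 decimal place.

19.9 sabins

A₁ = Σ Sᵢαᵢ = 13.6·0.03 + 41.8·0.04 + 59.6·0.14 + 41.8·0.04 + 6.9·0.62 = 16.374 sabins.
Target A₂ = 0.161·117.096/0.52 = 36.255 sabins (V = 117.096 m³).
Additional absorption ΔA = 36.255 − 16.374 = 19.9 sabins.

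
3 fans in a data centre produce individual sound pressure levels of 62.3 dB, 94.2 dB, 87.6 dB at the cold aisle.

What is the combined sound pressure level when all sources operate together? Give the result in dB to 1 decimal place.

Converting to relative power and adding: 10^(62.3/10) + 10^(94.2/10) + 10^(87.6/10) = 3.207e+09.
Back to dB: 10·log₁₀ Σ = 95.1 dB.

95.1 dB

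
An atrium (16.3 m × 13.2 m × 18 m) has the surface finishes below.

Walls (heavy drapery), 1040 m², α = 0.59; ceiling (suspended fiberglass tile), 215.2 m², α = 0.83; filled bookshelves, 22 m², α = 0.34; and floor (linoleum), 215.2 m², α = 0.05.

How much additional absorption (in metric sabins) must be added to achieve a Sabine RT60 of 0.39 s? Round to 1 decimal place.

Summing Sᵢαᵢ: 613.600 + 178.616 + 7.480 + 10.760 → A₁ = 810.456 sabins.
Target A₂ = 0.161·3872.88/0.39 = 1598.804 sabins (V = 3872.88 m³).
ΔA = A₂ − A₁ = 1598.804 − 810.456 = 788.3 sabins.

788.3 sabins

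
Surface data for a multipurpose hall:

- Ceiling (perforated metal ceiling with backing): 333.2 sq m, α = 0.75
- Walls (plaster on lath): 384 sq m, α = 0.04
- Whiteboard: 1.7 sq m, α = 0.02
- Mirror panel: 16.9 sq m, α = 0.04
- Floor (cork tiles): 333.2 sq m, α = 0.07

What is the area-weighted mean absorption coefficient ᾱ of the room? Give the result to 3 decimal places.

0.271

Total surface area S = 1069.0 sq m.
Σ(Sᵢαᵢ) = 333.2×0.75 + 384×0.04 + 1.7×0.02 + 16.9×0.04 + 333.2×0.07 = 289.294.
ᾱ = 289.294 / 1069.0 = 0.271.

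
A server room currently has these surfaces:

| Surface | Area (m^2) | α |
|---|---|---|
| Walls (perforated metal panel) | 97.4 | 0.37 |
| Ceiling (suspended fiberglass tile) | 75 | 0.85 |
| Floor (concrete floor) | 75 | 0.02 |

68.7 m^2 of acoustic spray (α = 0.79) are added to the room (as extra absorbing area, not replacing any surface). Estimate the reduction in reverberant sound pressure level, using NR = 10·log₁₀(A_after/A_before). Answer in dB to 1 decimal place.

1.9 dB

Equivalent absorption area: A_before = 97.4×0.37 + 75×0.85 + 75×0.02 = 101.288 m^2.
Added absorption = 68.7 × 0.79 = 54.273 sabins.
New total A_after = 155.561 sabins.
Reduction = 10 log₁₀(A_after/A_before) = 10 log₁₀(1.5358) = 1.9 dB.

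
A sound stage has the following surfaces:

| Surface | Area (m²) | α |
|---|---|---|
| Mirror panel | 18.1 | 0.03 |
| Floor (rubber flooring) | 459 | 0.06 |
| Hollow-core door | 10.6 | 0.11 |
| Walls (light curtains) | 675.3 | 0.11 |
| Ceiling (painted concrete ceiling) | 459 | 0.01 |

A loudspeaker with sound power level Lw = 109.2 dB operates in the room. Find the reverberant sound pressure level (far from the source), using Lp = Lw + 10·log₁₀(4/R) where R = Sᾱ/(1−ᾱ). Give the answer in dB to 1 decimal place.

94.6 dB

A = 108.122 sabins; S = 1622.0 m².
ᾱ = 0.0667, so room constant R = A/(1−ᾱ) = 115.849 m².
Lp = Lw + 10 log₁₀(4/R) = 109.2 -14.62 = 94.6 dB.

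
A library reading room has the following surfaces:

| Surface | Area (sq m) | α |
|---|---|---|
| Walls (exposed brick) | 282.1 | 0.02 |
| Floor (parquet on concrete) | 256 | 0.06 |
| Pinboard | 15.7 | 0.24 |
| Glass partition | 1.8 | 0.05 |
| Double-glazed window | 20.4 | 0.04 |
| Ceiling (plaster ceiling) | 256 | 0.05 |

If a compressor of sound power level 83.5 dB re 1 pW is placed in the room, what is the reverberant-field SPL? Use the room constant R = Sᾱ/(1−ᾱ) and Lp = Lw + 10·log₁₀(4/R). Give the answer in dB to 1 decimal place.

A = 38.476 sabins; S = 832.0 sq m.
ᾱ = 38.476/832.0 = 0.0462; R = Sᾱ/(1−ᾱ) = 38.476/(1−0.0462) = 40.340 sq m.
Lp = 83.5 + 10·log₁₀(4/40.340) = 83.5 + (-10.04) = 73.5 dB.

73.5 dB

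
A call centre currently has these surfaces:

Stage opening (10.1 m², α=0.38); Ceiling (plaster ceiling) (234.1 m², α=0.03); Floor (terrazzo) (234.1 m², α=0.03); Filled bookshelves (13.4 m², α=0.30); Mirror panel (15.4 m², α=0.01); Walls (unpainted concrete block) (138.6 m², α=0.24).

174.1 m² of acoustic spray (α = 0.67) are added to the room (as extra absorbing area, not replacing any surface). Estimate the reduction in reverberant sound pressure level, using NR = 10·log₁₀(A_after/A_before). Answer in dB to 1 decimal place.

4.9 dB

A_before = Σ Sᵢαᵢ = 10.1·0.38 + 234.1·0.03 + 234.1·0.03 + 13.4·0.30 + 15.4·0.01 + 138.6·0.24 = 55.322 sabins.
Treatment contributes 174.1·0.67 = 116.647 sabins.
New total A_after = 171.969 sabins.
NR = 10·log₁₀(171.969/55.322) = 4.9 dB.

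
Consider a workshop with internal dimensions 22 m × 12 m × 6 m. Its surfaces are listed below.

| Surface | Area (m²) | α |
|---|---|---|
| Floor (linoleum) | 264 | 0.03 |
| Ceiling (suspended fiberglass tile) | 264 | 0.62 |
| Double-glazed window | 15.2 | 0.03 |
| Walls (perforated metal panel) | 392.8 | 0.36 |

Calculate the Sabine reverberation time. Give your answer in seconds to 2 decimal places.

0.81 sec

A = Σ Sᵢαᵢ = 264×0.03 + 264×0.62 + 15.2×0.03 + 392.8×0.36 = 313.464 sabins.
V = 22·12·6 = 1584 m³.
RT60 = 0.161 · V / A = 0.161 × 1584 / 313.464 = 0.81 s.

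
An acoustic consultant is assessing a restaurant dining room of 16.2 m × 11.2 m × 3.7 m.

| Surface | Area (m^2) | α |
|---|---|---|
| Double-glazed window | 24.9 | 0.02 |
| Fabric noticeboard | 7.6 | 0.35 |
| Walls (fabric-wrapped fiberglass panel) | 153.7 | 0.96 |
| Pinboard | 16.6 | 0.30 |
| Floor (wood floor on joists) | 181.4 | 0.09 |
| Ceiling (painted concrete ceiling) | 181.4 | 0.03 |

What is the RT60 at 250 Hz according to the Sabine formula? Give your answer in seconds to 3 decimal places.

Summing Sᵢαᵢ: 0.498 + 2.660 + 147.552 + 4.980 + 16.326 + 5.442 → A = 177.458 sabins.
Volume V = 16.2 × 11.2 × 3.7 = 671.328 m³.
T = 0.161 V/A = 0.161·671.328/177.458 = 0.609 s.

0.609 sec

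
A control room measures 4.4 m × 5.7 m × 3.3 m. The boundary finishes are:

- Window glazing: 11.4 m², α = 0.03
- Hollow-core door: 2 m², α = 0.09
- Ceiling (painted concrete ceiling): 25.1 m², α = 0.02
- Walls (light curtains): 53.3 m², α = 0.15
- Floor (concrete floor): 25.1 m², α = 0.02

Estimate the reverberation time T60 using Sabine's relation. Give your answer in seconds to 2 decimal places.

1.40 seconds

Equivalent absorption area: A = 11.4×0.03 + 2×0.09 + 25.1×0.02 + 53.3×0.15 + 25.1×0.02 = 9.521 m².
V = 4.4·5.7·3.3 = 82.764 m³.
T = 0.161 V/A = 0.161·82.764/9.521 = 1.40 s.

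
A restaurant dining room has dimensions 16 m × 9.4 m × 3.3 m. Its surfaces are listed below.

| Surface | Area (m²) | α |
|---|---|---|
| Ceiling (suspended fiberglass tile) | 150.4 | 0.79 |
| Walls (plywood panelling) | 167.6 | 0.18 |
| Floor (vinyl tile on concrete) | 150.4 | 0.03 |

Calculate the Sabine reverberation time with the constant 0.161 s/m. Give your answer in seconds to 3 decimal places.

Equivalent absorption area: A = 150.4×0.79 + 167.6×0.18 + 150.4×0.03 = 153.496 m².
Volume V = 16 × 9.4 × 3.3 = 496.32 m³.
T = 0.161 V/A = 0.161·496.32/153.496 = 0.521 s.

0.521 s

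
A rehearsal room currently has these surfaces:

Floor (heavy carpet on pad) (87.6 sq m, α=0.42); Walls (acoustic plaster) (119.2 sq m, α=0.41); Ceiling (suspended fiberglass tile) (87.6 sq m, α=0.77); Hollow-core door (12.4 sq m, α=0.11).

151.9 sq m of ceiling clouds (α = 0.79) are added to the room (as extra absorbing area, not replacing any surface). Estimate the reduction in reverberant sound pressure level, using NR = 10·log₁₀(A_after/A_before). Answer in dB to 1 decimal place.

2.5 dB

A_before = Σ Sᵢαᵢ = 87.6*0.42 + 119.2*0.41 + 87.6*0.77 + 12.4*0.11 = 154.480 sabins.
Treatment contributes 151.9·0.79 = 120.001 sabins.
A_after = 154.480 + 120.001 = 274.481 sabins.
Reduction = 10 log₁₀(A_after/A_before) = 10 log₁₀(1.7768) = 2.5 dB.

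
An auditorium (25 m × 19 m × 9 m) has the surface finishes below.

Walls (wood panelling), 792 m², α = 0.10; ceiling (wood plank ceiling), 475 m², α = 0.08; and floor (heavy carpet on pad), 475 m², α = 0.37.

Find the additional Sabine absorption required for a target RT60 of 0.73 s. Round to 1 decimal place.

Equivalent absorption area: A₁ = 792*0.10 + 475*0.08 + 475*0.37 = 292.950 m².
For T = 0.73 s, need A₂ = 0.161·V/T = 0.161·4275/0.73 = 942.842 sabins.
Additional absorption ΔA = 942.842 − 292.950 = 649.9 sabins.

649.9 sabins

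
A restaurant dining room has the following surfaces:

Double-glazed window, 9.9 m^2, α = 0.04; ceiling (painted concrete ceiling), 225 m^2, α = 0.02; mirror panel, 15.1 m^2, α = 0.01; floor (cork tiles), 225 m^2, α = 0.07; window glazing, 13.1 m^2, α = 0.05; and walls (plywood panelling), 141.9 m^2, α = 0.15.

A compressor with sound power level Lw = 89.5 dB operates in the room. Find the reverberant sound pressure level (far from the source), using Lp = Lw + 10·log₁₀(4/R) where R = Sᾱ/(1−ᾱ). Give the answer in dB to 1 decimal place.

Σ(Sᵢαᵢ) = 9.9×0.04 + 225×0.02 + 15.1×0.01 + 225×0.07 + 13.1×0.05 + 141.9×0.15 = 42.737; total area S = 630.0 m^2.
ᾱ = 0.0678, so room constant R = A/(1−ᾱ) = 45.845 m^2.
Lp = Lw + 10 log₁₀(4/R) = 89.5 -10.59 = 78.9 dB.

78.9 dB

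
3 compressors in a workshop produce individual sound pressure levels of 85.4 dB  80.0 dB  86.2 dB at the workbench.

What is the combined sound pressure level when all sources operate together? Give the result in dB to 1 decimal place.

89.4 dB

Converting to relative power and adding: 10^(85.4/10) + 10^(80.0/10) + 10^(86.2/10) = 8.636e+08.
Combined level = 10 log₁₀(8.636e+08) = 89.4 dB.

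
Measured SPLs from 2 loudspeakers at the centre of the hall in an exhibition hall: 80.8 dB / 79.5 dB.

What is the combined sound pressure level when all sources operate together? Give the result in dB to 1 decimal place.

Converting to relative power and adding: 10^(80.8/10) + 10^(79.5/10) = 2.094e+08.
L_total = 10·log₁₀(2.094e+08) = 83.2 dB.

83.2 dB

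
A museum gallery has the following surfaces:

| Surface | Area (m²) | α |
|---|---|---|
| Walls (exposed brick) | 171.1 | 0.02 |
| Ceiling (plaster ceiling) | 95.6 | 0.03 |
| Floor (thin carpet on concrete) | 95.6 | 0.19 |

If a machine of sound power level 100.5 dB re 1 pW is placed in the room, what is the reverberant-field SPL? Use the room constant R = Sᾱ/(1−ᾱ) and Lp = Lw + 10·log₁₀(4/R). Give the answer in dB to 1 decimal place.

92.3 dB

A = 24.454 sabins; S = 362.3 m².
ᾱ = 24.454/362.3 = 0.0675; R = Sᾱ/(1−ᾱ) = 24.454/(1−0.0675) = 26.224 m².
Lp = Lw + 10 log₁₀(4/R) = 100.5 -8.17 = 92.3 dB.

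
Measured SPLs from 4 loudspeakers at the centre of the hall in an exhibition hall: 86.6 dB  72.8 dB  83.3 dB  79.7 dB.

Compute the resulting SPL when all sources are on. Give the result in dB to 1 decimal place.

88.9 dB

Sum in the linear (power) domain: Σ 10^(Lᵢ/10) = 10^(86.6/10) + 10^(72.8/10) + 10^(83.3/10) + 10^(79.7/10) = 7.833e+08.
Combined level = 10 log₁₀(7.833e+08) = 88.9 dB.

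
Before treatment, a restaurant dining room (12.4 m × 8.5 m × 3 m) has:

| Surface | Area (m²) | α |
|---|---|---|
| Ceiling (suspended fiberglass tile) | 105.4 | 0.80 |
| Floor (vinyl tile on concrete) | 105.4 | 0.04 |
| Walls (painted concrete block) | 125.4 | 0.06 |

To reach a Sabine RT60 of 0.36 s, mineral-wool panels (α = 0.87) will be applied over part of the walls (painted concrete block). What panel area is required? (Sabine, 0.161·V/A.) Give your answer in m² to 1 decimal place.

56.0

Summing Sᵢαᵢ: 84.320 + 4.216 + 7.524 → A₁ = 96.060 sabins.
Required A₂ = 0.161·316.2/0.36 = 141.412 sabins.
Absorption to add: 141.412 − 96.060 = 45.352 sabins.
Each m² of panel replacing the walls (painted concrete block) adds (0.87 − 0.06) = 0.81 sabins.
Panel area = 45.352 / 0.81 = 56.0 m².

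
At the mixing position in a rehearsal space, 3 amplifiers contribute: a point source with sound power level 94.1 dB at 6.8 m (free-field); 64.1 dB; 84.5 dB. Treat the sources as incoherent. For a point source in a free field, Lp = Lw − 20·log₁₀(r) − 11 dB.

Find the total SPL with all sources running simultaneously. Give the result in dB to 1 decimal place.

Source at 6.8 m: Lp = 94.1 − 20·log₁₀(6.8) − 11 = 66.4 dB.
Converting to relative power and adding: 10^(66.4/10) + 10^(64.1/10) + 10^(84.5/10) = 2.888e+08.
L_total = 10·log₁₀(2.888e+08) = 84.6 dB.

84.6 dB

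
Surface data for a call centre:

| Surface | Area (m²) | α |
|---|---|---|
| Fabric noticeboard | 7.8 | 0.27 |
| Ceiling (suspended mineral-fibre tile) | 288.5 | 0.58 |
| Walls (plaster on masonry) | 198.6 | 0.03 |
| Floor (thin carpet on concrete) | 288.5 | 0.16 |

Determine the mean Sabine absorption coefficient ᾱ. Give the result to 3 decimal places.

0.283

S = Σ Sᵢ = 7.8 + 288.5 + 198.6 + 288.5 = 783.4 m².
A = 7.8*0.27 + 288.5*0.58 + 198.6*0.03 + 288.5*0.16 = 221.554 sabins.
ᾱ = 221.554 / 783.4 = 0.283.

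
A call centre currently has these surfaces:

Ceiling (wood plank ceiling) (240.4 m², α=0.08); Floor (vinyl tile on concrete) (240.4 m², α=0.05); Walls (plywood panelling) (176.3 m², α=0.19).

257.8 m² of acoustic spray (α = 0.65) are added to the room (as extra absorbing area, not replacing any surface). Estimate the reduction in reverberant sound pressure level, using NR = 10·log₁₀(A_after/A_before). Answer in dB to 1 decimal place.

A_before = Σ Sᵢαᵢ = 240.4·0.08 + 240.4·0.05 + 176.3·0.19 = 64.749 sabins.
Treatment contributes 257.8·0.65 = 167.570 sabins.
A_after = 64.749 + 167.570 = 232.319 sabins.
Reduction = 10 log₁₀(A_after/A_before) = 10 log₁₀(3.5880) = 5.5 dB.

5.5 dB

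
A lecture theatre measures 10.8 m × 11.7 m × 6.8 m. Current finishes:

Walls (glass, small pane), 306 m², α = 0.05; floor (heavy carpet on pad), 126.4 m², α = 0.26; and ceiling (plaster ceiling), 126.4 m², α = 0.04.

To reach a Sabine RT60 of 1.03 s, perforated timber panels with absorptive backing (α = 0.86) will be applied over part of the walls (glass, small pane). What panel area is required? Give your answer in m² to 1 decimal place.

100.1

Summing Sᵢαᵢ: 15.300 + 32.864 + 5.056 → A₁ = 53.220 sabins.
V = 859.248 m³. Target absorption A₂ = 0.161 × 859.248 / 1.03 = 134.310 sabins.
ΔA needed = 134.310 − 53.220 = 81.090 sabins.
Each m² of panel replacing the walls (glass, small pane) adds (0.86 − 0.05) = 0.81 sabins.
Area = ΔA/Δα = 81.090/0.81 = 100.1 m².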